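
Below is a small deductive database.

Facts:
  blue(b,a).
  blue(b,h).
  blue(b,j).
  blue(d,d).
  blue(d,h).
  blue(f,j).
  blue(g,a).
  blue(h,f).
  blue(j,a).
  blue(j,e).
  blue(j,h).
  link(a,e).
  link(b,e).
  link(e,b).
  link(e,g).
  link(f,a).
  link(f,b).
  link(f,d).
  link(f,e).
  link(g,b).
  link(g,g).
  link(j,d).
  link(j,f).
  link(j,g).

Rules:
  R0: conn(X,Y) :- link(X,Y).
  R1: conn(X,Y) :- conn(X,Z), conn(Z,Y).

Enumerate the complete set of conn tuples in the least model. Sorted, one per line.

round 1: derive conn(a,e) via R0 from link(a,e)
round 1: derive conn(b,e) via R0 from link(b,e)
round 1: derive conn(e,b) via R0 from link(e,b)
round 1: derive conn(e,g) via R0 from link(e,g)
round 1: derive conn(f,a) via R0 from link(f,a)
round 1: derive conn(f,b) via R0 from link(f,b)
round 1: derive conn(f,d) via R0 from link(f,d)
round 1: derive conn(f,e) via R0 from link(f,e)
round 1: derive conn(g,b) via R0 from link(g,b)
round 1: derive conn(g,g) via R0 from link(g,g)
round 1: derive conn(j,d) via R0 from link(j,d)
round 1: derive conn(j,f) via R0 from link(j,f)
round 1: derive conn(j,g) via R0 from link(j,g)
round 2: derive conn(a,b) via R1 from conn(a,e), conn(e,b)
round 2: derive conn(a,g) via R1 from conn(a,e), conn(e,g)
round 2: derive conn(b,b) via R1 from conn(b,e), conn(e,b)
round 2: derive conn(b,g) via R1 from conn(b,e), conn(e,g)
round 2: derive conn(e,e) via R1 from conn(e,b), conn(b,e)
round 2: derive conn(f,g) via R1 from conn(f,e), conn(e,g)
round 2: derive conn(g,e) via R1 from conn(g,b), conn(b,e)
round 2: derive conn(j,a) via R1 from conn(j,f), conn(f,a)
round 2: derive conn(j,b) via R1 from conn(j,f), conn(f,b)
round 2: derive conn(j,e) via R1 from conn(j,f), conn(f,e)

conn(a,b)
conn(a,e)
conn(a,g)
conn(b,b)
conn(b,e)
conn(b,g)
conn(e,b)
conn(e,e)
conn(e,g)
conn(f,a)
conn(f,b)
conn(f,d)
conn(f,e)
conn(f,g)
conn(g,b)
conn(g,e)
conn(g,g)
conn(j,a)
conn(j,b)
conn(j,d)
conn(j,e)
conn(j,f)
conn(j,g)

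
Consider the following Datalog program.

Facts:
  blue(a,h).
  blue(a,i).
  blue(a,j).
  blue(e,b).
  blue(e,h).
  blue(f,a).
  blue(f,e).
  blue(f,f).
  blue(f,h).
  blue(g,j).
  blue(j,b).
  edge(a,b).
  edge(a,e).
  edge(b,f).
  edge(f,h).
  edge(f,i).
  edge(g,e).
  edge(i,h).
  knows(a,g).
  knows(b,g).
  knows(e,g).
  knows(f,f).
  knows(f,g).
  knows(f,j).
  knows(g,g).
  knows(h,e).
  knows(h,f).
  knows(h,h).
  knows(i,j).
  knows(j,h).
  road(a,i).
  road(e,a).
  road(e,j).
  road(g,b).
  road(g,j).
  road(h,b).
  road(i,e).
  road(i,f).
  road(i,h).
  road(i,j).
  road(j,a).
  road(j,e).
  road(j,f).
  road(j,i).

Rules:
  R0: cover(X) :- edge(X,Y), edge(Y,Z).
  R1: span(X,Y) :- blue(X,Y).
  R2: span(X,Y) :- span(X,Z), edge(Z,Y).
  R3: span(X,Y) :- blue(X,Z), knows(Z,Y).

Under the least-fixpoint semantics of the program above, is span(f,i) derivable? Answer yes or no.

yes

round 1: derive span(a,h) via R1 from blue(a,h)
round 1: derive span(a,i) via R1 from blue(a,i)
round 1: derive span(a,j) via R1 from blue(a,j)
round 1: derive span(e,b) via R1 from blue(e,b)
round 1: derive span(e,h) via R1 from blue(e,h)
round 1: derive span(f,a) via R1 from blue(f,a)
round 1: derive span(f,e) via R1 from blue(f,e)
round 1: derive span(f,f) via R1 from blue(f,f)
round 1: derive span(f,h) via R1 from blue(f,h)
round 1: derive span(g,j) via R1 from blue(g,j)
round 1: derive span(j,b) via R1 from blue(j,b)
round 1: derive span(a,e) via R3 from blue(a,h), knows(h,e)
round 1: derive span(a,f) via R3 from blue(a,h), knows(h,f)
round 1: derive span(e,e) via R3 from blue(e,h), knows(h,e)
round 1: derive span(e,f) via R3 from blue(e,h), knows(h,f)
round 1: derive span(e,g) via R3 from blue(e,b), knows(b,g)
round 1: derive span(f,g) via R3 from blue(f,a), knows(a,g)
round 1: derive span(f,j) via R3 from blue(f,f), knows(f,j)
round 1: derive span(g,h) via R3 from blue(g,j), knows(j,h)
round 1: derive span(j,g) via R3 from blue(j,b), knows(b,g)
round 2: derive span(e,i) via R2 from span(e,f), edge(f,i)
round 2: derive span(f,b) via R2 from span(f,a), edge(a,b)
round 2: derive span(f,i) via R2 from span(f,f), edge(f,i)
round 2: derive span(j,e) via R2 from span(j,g), edge(g,e)
round 2: derive span(j,f) via R2 from span(j,b), edge(b,f)
round 3: derive span(j,h) via R2 from span(j,f), edge(f,h)
round 3: derive span(j,i) via R2 from span(j,f), edge(f,i)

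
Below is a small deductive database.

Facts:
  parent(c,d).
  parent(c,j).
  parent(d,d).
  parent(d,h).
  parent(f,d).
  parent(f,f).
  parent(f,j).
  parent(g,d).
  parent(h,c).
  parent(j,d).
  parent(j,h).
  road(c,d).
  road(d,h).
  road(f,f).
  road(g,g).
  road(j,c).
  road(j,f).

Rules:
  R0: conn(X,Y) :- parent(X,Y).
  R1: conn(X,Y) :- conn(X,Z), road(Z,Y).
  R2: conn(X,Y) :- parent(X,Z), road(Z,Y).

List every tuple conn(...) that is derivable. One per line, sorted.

conn(c,c)
conn(c,d)
conn(c,f)
conn(c,h)
conn(c,j)
conn(d,d)
conn(d,h)
conn(f,c)
conn(f,d)
conn(f,f)
conn(f,h)
conn(f,j)
conn(g,d)
conn(g,h)
conn(h,c)
conn(h,d)
conn(h,h)
conn(j,d)
conn(j,h)

round 1: derive conn(c,d) via R0 from parent(c,d)
round 1: derive conn(c,j) via R0 from parent(c,j)
round 1: derive conn(d,d) via R0 from parent(d,d)
round 1: derive conn(d,h) via R0 from parent(d,h)
round 1: derive conn(f,d) via R0 from parent(f,d)
round 1: derive conn(f,f) via R0 from parent(f,f)
round 1: derive conn(f,j) via R0 from parent(f,j)
round 1: derive conn(g,d) via R0 from parent(g,d)
round 1: derive conn(h,c) via R0 from parent(h,c)
round 1: derive conn(j,d) via R0 from parent(j,d)
round 1: derive conn(j,h) via R0 from parent(j,h)
round 1: derive conn(c,c) via R2 from parent(c,j), road(j,c)
round 1: derive conn(c,f) via R2 from parent(c,j), road(j,f)
round 1: derive conn(c,h) via R2 from parent(c,d), road(d,h)
round 1: derive conn(f,c) via R2 from parent(f,j), road(j,c)
round 1: derive conn(f,h) via R2 from parent(f,d), road(d,h)
round 1: derive conn(g,h) via R2 from parent(g,d), road(d,h)
round 1: derive conn(h,d) via R2 from parent(h,c), road(c,d)
round 2: derive conn(h,h) via R1 from conn(h,d), road(d,h)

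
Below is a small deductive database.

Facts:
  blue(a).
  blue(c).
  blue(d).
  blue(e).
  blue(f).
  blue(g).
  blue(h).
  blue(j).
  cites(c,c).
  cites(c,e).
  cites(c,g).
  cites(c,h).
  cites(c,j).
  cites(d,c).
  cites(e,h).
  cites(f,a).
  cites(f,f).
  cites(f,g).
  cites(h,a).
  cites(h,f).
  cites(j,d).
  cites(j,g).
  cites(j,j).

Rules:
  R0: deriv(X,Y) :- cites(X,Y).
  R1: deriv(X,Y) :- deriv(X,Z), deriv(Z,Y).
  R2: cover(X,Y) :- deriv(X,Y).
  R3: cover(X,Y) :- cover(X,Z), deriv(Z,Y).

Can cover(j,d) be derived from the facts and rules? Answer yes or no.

round 1: derive deriv(c,c) via R0 from cites(c,c)
round 1: derive deriv(c,e) via R0 from cites(c,e)
round 1: derive deriv(c,g) via R0 from cites(c,g)
round 1: derive deriv(c,h) via R0 from cites(c,h)
round 1: derive deriv(c,j) via R0 from cites(c,j)
round 1: derive deriv(d,c) via R0 from cites(d,c)
round 1: derive deriv(e,h) via R0 from cites(e,h)
round 1: derive deriv(f,a) via R0 from cites(f,a)
round 1: derive deriv(f,f) via R0 from cites(f,f)
round 1: derive deriv(f,g) via R0 from cites(f,g)
round 1: derive deriv(h,a) via R0 from cites(h,a)
round 1: derive deriv(h,f) via R0 from cites(h,f)
round 1: derive deriv(j,d) via R0 from cites(j,d)
round 1: derive deriv(j,g) via R0 from cites(j,g)
round 1: derive deriv(j,j) via R0 from cites(j,j)
round 2: derive deriv(c,a) via R1 from deriv(c,h), deriv(h,a)
round 2: derive deriv(c,d) via R1 from deriv(c,j), deriv(j,d)
round 2: derive deriv(c,f) via R1 from deriv(c,h), deriv(h,f)
round 2: derive deriv(d,e) via R1 from deriv(d,c), deriv(c,e)
round 2: derive deriv(d,g) via R1 from deriv(d,c), deriv(c,g)
round 2: derive deriv(d,h) via R1 from deriv(d,c), deriv(c,h)
round 2: derive deriv(d,j) via R1 from deriv(d,c), deriv(c,j)
round 2: derive deriv(e,a) via R1 from deriv(e,h), deriv(h,a)
round 2: derive deriv(e,f) via R1 from deriv(e,h), deriv(h,f)
round 2: derive deriv(h,g) via R1 from deriv(h,f), deriv(f,g)
round 2: derive deriv(j,c) via R1 from deriv(j,d), deriv(d,c)
round 2: derive cover(c,c) via R2 from deriv(c,c)
round 2: derive cover(c,e) via R2 from deriv(c,e)
round 2: derive cover(c,g) via R2 from deriv(c,g)
round 2: derive cover(c,h) via R2 from deriv(c,h)
round 2: derive cover(c,j) via R2 from deriv(c,j)
round 2: derive cover(d,c) via R2 from deriv(d,c)
round 2: derive cover(e,h) via R2 from deriv(e,h)
round 2: derive cover(f,a) via R2 from deriv(f,a)
round 2: derive cover(f,f) via R2 from deriv(f,f)
round 2: derive cover(f,g) via R2 from deriv(f,g)
round 2: derive cover(h,a) via R2 from deriv(h,a)
round 2: derive cover(h,f) via R2 from deriv(h,f)
round 2: derive cover(j,d) via R2 from deriv(j,d)
round 2: derive cover(j,g) via R2 from deriv(j,g)
round 2: derive cover(j,j) via R2 from deriv(j,j)
round 3: derive deriv(d,a) via R1 from deriv(d,c), deriv(c,a)
round 3: derive deriv(d,d) via R1 from deriv(d,c), deriv(c,d)
round 3: derive deriv(d,f) via R1 from deriv(d,c), deriv(c,f)
round 3: derive deriv(e,g) via R1 from deriv(e,f), deriv(f,g)
round 3: derive deriv(j,a) via R1 from deriv(j,c), deriv(c,a)
round 3: derive deriv(j,e) via R1 from deriv(j,c), deriv(c,e)
round 3: derive deriv(j,f) via R1 from deriv(j,c), deriv(c,f)
round 3: derive deriv(j,h) via R1 from deriv(j,c), deriv(c,h)
round 3: derive cover(c,a) via R2 from deriv(c,a)
round 3: derive cover(c,d) via R2 from deriv(c,d)
round 3: derive cover(c,f) via R2 from deriv(c,f)
round 3: derive cover(d,e) via R2 from deriv(d,e)
round 3: derive cover(d,g) via R2 from deriv(d,g)
round 3: derive cover(d,h) via R2 from deriv(d,h)
round 3: derive cover(d,j) via R2 from deriv(d,j)
round 3: derive cover(e,a) via R2 from deriv(e,a)
round 3: derive cover(e,f) via R2 from deriv(e,f)
round 3: derive cover(h,g) via R2 from deriv(h,g)
round 3: derive cover(j,c) via R2 from deriv(j,c)
round 3: derive cover(d,a) via R3 from cover(d,c), deriv(c,a)
round 3: derive cover(d,d) via R3 from cover(d,c), deriv(c,d)
round 3: derive cover(d,f) via R3 from cover(d,c), deriv(c,f)
round 3: derive cover(e,g) via R3 from cover(e,h), deriv(h,g)
round 3: derive cover(j,e) via R3 from cover(j,d), deriv(d,e)
round 3: derive cover(j,h) via R3 from cover(j,d), deriv(d,h)
round 4: derive cover(j,a) via R2 from deriv(j,a)
round 4: derive cover(j,f) via R2 from deriv(j,f)

yes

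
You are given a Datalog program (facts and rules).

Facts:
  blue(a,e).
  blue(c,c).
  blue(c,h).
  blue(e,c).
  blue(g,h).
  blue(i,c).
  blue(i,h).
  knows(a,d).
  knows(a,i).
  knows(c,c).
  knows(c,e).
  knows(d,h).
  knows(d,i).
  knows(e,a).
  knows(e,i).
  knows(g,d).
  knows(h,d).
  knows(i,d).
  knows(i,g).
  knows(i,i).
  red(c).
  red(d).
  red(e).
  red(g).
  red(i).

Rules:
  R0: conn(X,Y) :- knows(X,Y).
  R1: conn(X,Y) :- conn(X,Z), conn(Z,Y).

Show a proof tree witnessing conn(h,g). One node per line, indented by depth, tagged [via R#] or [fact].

conn(h,g)  [via R1]
  conn(h,d)  [via R0]
    knows(h,d)  [fact]
  conn(d,g)  [via R1]
    conn(d,i)  [via R0]
      knows(d,i)  [fact]
    conn(i,g)  [via R0]
      knows(i,g)  [fact]

round 1: derive conn(a,d) via R0 from knows(a,d)
round 1: derive conn(a,i) via R0 from knows(a,i)
round 1: derive conn(c,c) via R0 from knows(c,c)
round 1: derive conn(c,e) via R0 from knows(c,e)
round 1: derive conn(d,h) via R0 from knows(d,h)
round 1: derive conn(d,i) via R0 from knows(d,i)
round 1: derive conn(e,a) via R0 from knows(e,a)
round 1: derive conn(e,i) via R0 from knows(e,i)
round 1: derive conn(g,d) via R0 from knows(g,d)
round 1: derive conn(h,d) via R0 from knows(h,d)
round 1: derive conn(i,d) via R0 from knows(i,d)
round 1: derive conn(i,g) via R0 from knows(i,g)
round 1: derive conn(i,i) via R0 from knows(i,i)
round 2: derive conn(a,g) via R1 from conn(a,i), conn(i,g)
round 2: derive conn(a,h) via R1 from conn(a,d), conn(d,h)
round 2: derive conn(c,a) via R1 from conn(c,e), conn(e,a)
round 2: derive conn(c,i) via R1 from conn(c,e), conn(e,i)
round 2: derive conn(d,d) via R1 from conn(d,h), conn(h,d)
round 2: derive conn(d,g) via R1 from conn(d,i), conn(i,g)
round 2: derive conn(e,d) via R1 from conn(e,a), conn(a,d)
round 2: derive conn(e,g) via R1 from conn(e,i), conn(i,g)
round 2: derive conn(g,h) via R1 from conn(g,d), conn(d,h)
round 2: derive conn(g,i) via R1 from conn(g,d), conn(d,i)
round 2: derive conn(h,h) via R1 from conn(h,d), conn(d,h)
round 2: derive conn(h,i) via R1 from conn(h,d), conn(d,i)
round 2: derive conn(i,h) via R1 from conn(i,d), conn(d,h)
round 3: derive conn(c,d) via R1 from conn(c,a), conn(a,d)
round 3: derive conn(c,g) via R1 from conn(c,a), conn(a,g)
round 3: derive conn(c,h) via R1 from conn(c,a), conn(a,h)
round 3: derive conn(e,h) via R1 from conn(e,a), conn(a,h)
round 3: derive conn(g,g) via R1 from conn(g,d), conn(d,g)
round 3: derive conn(h,g) via R1 from conn(h,d), conn(d,g)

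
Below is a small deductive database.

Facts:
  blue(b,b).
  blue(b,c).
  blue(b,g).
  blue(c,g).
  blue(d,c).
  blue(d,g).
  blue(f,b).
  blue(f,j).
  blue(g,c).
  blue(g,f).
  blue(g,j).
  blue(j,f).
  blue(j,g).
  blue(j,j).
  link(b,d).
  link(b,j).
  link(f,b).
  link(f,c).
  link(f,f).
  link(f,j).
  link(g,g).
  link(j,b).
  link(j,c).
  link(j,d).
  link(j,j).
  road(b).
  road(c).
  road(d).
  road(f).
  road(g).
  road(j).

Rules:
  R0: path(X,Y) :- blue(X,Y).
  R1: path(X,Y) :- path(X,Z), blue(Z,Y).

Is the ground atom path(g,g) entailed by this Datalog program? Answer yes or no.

round 1: derive path(b,b) via R0 from blue(b,b)
round 1: derive path(b,c) via R0 from blue(b,c)
round 1: derive path(b,g) via R0 from blue(b,g)
round 1: derive path(c,g) via R0 from blue(c,g)
round 1: derive path(d,c) via R0 from blue(d,c)
round 1: derive path(d,g) via R0 from blue(d,g)
round 1: derive path(f,b) via R0 from blue(f,b)
round 1: derive path(f,j) via R0 from blue(f,j)
round 1: derive path(g,c) via R0 from blue(g,c)
round 1: derive path(g,f) via R0 from blue(g,f)
round 1: derive path(g,j) via R0 from blue(g,j)
round 1: derive path(j,f) via R0 from blue(j,f)
round 1: derive path(j,g) via R0 from blue(j,g)
round 1: derive path(j,j) via R0 from blue(j,j)
round 2: derive path(b,f) via R1 from path(b,g), blue(g,f)
round 2: derive path(b,j) via R1 from path(b,g), blue(g,j)
round 2: derive path(c,c) via R1 from path(c,g), blue(g,c)
round 2: derive path(c,f) via R1 from path(c,g), blue(g,f)
round 2: derive path(c,j) via R1 from path(c,g), blue(g,j)
round 2: derive path(d,f) via R1 from path(d,g), blue(g,f)
round 2: derive path(d,j) via R1 from path(d,g), blue(g,j)
round 2: derive path(f,c) via R1 from path(f,b), blue(b,c)
round 2: derive path(f,f) via R1 from path(f,j), blue(j,f)
round 2: derive path(f,g) via R1 from path(f,b), blue(b,g)
round 2: derive path(g,b) via R1 from path(g,f), blue(f,b)
round 2: derive path(g,g) via R1 from path(g,c), blue(c,g)
round 2: derive path(j,b) via R1 from path(j,f), blue(f,b)
round 2: derive path(j,c) via R1 from path(j,g), blue(g,c)
round 3: derive path(c,b) via R1 from path(c,f), blue(f,b)
round 3: derive path(d,b) via R1 from path(d,f), blue(f,b)

yes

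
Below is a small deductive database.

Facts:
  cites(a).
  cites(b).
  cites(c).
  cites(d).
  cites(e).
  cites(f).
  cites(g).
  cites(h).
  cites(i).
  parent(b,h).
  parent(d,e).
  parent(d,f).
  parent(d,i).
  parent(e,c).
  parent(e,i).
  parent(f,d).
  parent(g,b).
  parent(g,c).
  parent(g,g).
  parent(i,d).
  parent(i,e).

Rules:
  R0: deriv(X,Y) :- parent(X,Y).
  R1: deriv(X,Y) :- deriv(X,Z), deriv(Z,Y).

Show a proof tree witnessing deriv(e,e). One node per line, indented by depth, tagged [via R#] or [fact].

deriv(e,e)  [via R1]
  deriv(e,i)  [via R0]
    parent(e,i)  [fact]
  deriv(i,e)  [via R0]
    parent(i,e)  [fact]

round 1: derive deriv(b,h) via R0 from parent(b,h)
round 1: derive deriv(d,e) via R0 from parent(d,e)
round 1: derive deriv(d,f) via R0 from parent(d,f)
round 1: derive deriv(d,i) via R0 from parent(d,i)
round 1: derive deriv(e,c) via R0 from parent(e,c)
round 1: derive deriv(e,i) via R0 from parent(e,i)
round 1: derive deriv(f,d) via R0 from parent(f,d)
round 1: derive deriv(g,b) via R0 from parent(g,b)
round 1: derive deriv(g,c) via R0 from parent(g,c)
round 1: derive deriv(g,g) via R0 from parent(g,g)
round 1: derive deriv(i,d) via R0 from parent(i,d)
round 1: derive deriv(i,e) via R0 from parent(i,e)
round 2: derive deriv(d,c) via R1 from deriv(d,e), deriv(e,c)
round 2: derive deriv(d,d) via R1 from deriv(d,f), deriv(f,d)
round 2: derive deriv(e,d) via R1 from deriv(e,i), deriv(i,d)
round 2: derive deriv(e,e) via R1 from deriv(e,i), deriv(i,e)
round 2: derive deriv(f,e) via R1 from deriv(f,d), deriv(d,e)
round 2: derive deriv(f,f) via R1 from deriv(f,d), deriv(d,f)
round 2: derive deriv(f,i) via R1 from deriv(f,d), deriv(d,i)
round 2: derive deriv(g,h) via R1 from deriv(g,b), deriv(b,h)
round 2: derive deriv(i,c) via R1 from deriv(i,e), deriv(e,c)
round 2: derive deriv(i,f) via R1 from deriv(i,d), deriv(d,f)
round 2: derive deriv(i,i) via R1 from deriv(i,d), deriv(d,i)
round 3: derive deriv(e,f) via R1 from deriv(e,d), deriv(d,f)
round 3: derive deriv(f,c) via R1 from deriv(f,d), deriv(d,c)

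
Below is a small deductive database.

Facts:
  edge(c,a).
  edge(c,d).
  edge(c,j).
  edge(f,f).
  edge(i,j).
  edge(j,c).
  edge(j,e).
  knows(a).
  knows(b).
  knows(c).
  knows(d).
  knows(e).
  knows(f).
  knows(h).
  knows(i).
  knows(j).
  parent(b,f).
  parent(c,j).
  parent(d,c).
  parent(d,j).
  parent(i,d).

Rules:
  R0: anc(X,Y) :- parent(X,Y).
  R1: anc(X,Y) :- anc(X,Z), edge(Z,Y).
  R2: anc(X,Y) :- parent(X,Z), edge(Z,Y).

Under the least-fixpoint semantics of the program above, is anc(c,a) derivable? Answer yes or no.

yes

round 1: derive anc(b,f) via R0 from parent(b,f)
round 1: derive anc(c,j) via R0 from parent(c,j)
round 1: derive anc(d,c) via R0 from parent(d,c)
round 1: derive anc(d,j) via R0 from parent(d,j)
round 1: derive anc(i,d) via R0 from parent(i,d)
round 1: derive anc(c,c) via R2 from parent(c,j), edge(j,c)
round 1: derive anc(c,e) via R2 from parent(c,j), edge(j,e)
round 1: derive anc(d,a) via R2 from parent(d,c), edge(c,a)
round 1: derive anc(d,d) via R2 from parent(d,c), edge(c,d)
round 1: derive anc(d,e) via R2 from parent(d,j), edge(j,e)
round 2: derive anc(c,a) via R1 from anc(c,c), edge(c,a)
round 2: derive anc(c,d) via R1 from anc(c,c), edge(c,d)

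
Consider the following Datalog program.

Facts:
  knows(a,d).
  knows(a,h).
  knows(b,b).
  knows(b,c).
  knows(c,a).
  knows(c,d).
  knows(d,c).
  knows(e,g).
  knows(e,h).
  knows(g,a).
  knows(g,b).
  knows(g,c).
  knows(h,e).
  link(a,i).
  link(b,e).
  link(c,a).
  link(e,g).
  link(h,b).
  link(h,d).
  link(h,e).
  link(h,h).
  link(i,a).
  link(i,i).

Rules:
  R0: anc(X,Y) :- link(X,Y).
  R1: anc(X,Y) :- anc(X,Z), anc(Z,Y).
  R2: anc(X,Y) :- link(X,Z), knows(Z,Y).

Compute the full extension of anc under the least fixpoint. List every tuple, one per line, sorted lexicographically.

anc(a,a)
anc(a,b)
anc(a,c)
anc(a,d)
anc(a,e)
anc(a,g)
anc(a,h)
anc(a,i)
anc(b,a)
anc(b,b)
anc(b,c)
anc(b,d)
anc(b,e)
anc(b,g)
anc(b,h)
anc(b,i)
anc(c,a)
anc(c,b)
anc(c,c)
anc(c,d)
anc(c,e)
anc(c,g)
anc(c,h)
anc(c,i)
anc(e,a)
anc(e,b)
anc(e,c)
anc(e,d)
anc(e,e)
anc(e,g)
anc(e,h)
anc(e,i)
anc(h,a)
anc(h,b)
anc(h,c)
anc(h,d)
anc(h,e)
anc(h,g)
anc(h,h)
anc(h,i)
anc(i,a)
anc(i,b)
anc(i,c)
anc(i,d)
anc(i,e)
anc(i,g)
anc(i,h)
anc(i,i)

round 1: derive anc(a,i) via R0 from link(a,i)
round 1: derive anc(b,e) via R0 from link(b,e)
round 1: derive anc(c,a) via R0 from link(c,a)
round 1: derive anc(e,g) via R0 from link(e,g)
round 1: derive anc(h,b) via R0 from link(h,b)
round 1: derive anc(h,d) via R0 from link(h,d)
round 1: derive anc(h,e) via R0 from link(h,e)
round 1: derive anc(h,h) via R0 from link(h,h)
round 1: derive anc(i,a) via R0 from link(i,a)
round 1: derive anc(i,i) via R0 from link(i,i)
round 1: derive anc(b,g) via R2 from link(b,e), knows(e,g)
round 1: derive anc(b,h) via R2 from link(b,e), knows(e,h)
round 1: derive anc(c,d) via R2 from link(c,a), knows(a,d)
round 1: derive anc(c,h) via R2 from link(c,a), knows(a,h)
round 1: derive anc(e,a) via R2 from link(e,g), knows(g,a)
round 1: derive anc(e,b) via R2 from link(e,g), knows(g,b)
round 1: derive anc(e,c) via R2 from link(e,g), knows(g,c)
round 1: derive anc(h,c) via R2 from link(h,b), knows(b,c)
round 1: derive anc(h,g) via R2 from link(h,e), knows(e,g)
round 1: derive anc(i,d) via R2 from link(i,a), knows(a,d)
round 1: derive anc(i,h) via R2 from link(i,a), knows(a,h)
round 2: derive anc(a,a) via R1 from anc(a,i), anc(i,a)
round 2: derive anc(a,d) via R1 from anc(a,i), anc(i,d)
round 2: derive anc(a,h) via R1 from anc(a,i), anc(i,h)
round 2: derive anc(b,a) via R1 from anc(b,e), anc(e,a)
round 2: derive anc(b,b) via R1 from anc(b,e), anc(e,b)
round 2: derive anc(b,c) via R1 from anc(b,e), anc(e,c)
round 2: derive anc(b,d) via R1 from anc(b,h), anc(h,d)
round 2: derive anc(c,b) via R1 from anc(c,h), anc(h,b)
round 2: derive anc(c,c) via R1 from anc(c,h), anc(h,c)
round 2: derive anc(c,e) via R1 from anc(c,h), anc(h,e)
round 2: derive anc(c,g) via R1 from anc(c,h), anc(h,g)
round 2: derive anc(c,i) via R1 from anc(c,a), anc(a,i)
round 2: derive anc(e,d) via R1 from anc(e,c), anc(c,d)
round 2: derive anc(e,e) via R1 from anc(e,b), anc(b,e)
round 2: derive anc(e,h) via R1 from anc(e,b), anc(b,h)
round 2: derive anc(e,i) via R1 from anc(e,a), anc(a,i)
round 2: derive anc(h,a) via R1 from anc(h,c), anc(c,a)
round 2: derive anc(i,b) via R1 from anc(i,h), anc(h,b)
round 2: derive anc(i,c) via R1 from anc(i,h), anc(h,c)
round 2: derive anc(i,e) via R1 from anc(i,h), anc(h,e)
round 2: derive anc(i,g) via R1 from anc(i,h), anc(h,g)
round 3: derive anc(a,b) via R1 from anc(a,h), anc(h,b)
round 3: derive anc(a,c) via R1 from anc(a,h), anc(h,c)
round 3: derive anc(a,e) via R1 from anc(a,h), anc(h,e)
round 3: derive anc(a,g) via R1 from anc(a,h), anc(h,g)
round 3: derive anc(b,i) via R1 from anc(b,a), anc(a,i)
round 3: derive anc(h,i) via R1 from anc(h,a), anc(a,i)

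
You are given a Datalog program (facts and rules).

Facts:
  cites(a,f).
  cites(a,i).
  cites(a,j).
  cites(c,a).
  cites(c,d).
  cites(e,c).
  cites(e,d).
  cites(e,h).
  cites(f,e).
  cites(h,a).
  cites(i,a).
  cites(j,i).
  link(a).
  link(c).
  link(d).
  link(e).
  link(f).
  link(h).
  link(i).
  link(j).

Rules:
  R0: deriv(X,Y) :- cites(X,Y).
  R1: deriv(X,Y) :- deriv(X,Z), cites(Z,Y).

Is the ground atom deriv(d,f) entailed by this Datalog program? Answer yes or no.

no

round 1: derive deriv(a,f) via R0 from cites(a,f)
round 1: derive deriv(a,i) via R0 from cites(a,i)
round 1: derive deriv(a,j) via R0 from cites(a,j)
round 1: derive deriv(c,a) via R0 from cites(c,a)
round 1: derive deriv(c,d) via R0 from cites(c,d)
round 1: derive deriv(e,c) via R0 from cites(e,c)
round 1: derive deriv(e,d) via R0 from cites(e,d)
round 1: derive deriv(e,h) via R0 from cites(e,h)
round 1: derive deriv(f,e) via R0 from cites(f,e)
round 1: derive deriv(h,a) via R0 from cites(h,a)
round 1: derive deriv(i,a) via R0 from cites(i,a)
round 1: derive deriv(j,i) via R0 from cites(j,i)
round 2: derive deriv(a,a) via R1 from deriv(a,i), cites(i,a)
round 2: derive deriv(a,e) via R1 from deriv(a,f), cites(f,e)
round 2: derive deriv(c,f) via R1 from deriv(c,a), cites(a,f)
round 2: derive deriv(c,i) via R1 from deriv(c,a), cites(a,i)
round 2: derive deriv(c,j) via R1 from deriv(c,a), cites(a,j)
round 2: derive deriv(e,a) via R1 from deriv(e,c), cites(c,a)
round 2: derive deriv(f,c) via R1 from deriv(f,e), cites(e,c)
round 2: derive deriv(f,d) via R1 from deriv(f,e), cites(e,d)
round 2: derive deriv(f,h) via R1 from deriv(f,e), cites(e,h)
round 2: derive deriv(h,f) via R1 from deriv(h,a), cites(a,f)
round 2: derive deriv(h,i) via R1 from deriv(h,a), cites(a,i)
round 2: derive deriv(h,j) via R1 from deriv(h,a), cites(a,j)
round 2: derive deriv(i,f) via R1 from deriv(i,a), cites(a,f)
round 2: derive deriv(i,i) via R1 from deriv(i,a), cites(a,i)
round 2: derive deriv(i,j) via R1 from deriv(i,a), cites(a,j)
round 2: derive deriv(j,a) via R1 from deriv(j,i), cites(i,a)
round 3: derive deriv(a,c) via R1 from deriv(a,e), cites(e,c)
round 3: derive deriv(a,d) via R1 from deriv(a,e), cites(e,d)
round 3: derive deriv(a,h) via R1 from deriv(a,e), cites(e,h)
round 3: derive deriv(c,e) via R1 from deriv(c,f), cites(f,e)
round 3: derive deriv(e,f) via R1 from deriv(e,a), cites(a,f)
round 3: derive deriv(e,i) via R1 from deriv(e,a), cites(a,i)
round 3: derive deriv(e,j) via R1 from deriv(e,a), cites(a,j)
round 3: derive deriv(f,a) via R1 from deriv(f,c), cites(c,a)
round 3: derive deriv(h,e) via R1 from deriv(h,f), cites(f,e)
round 3: derive deriv(i,e) via R1 from deriv(i,f), cites(f,e)
round 3: derive deriv(j,f) via R1 from deriv(j,a), cites(a,f)
round 3: derive deriv(j,j) via R1 from deriv(j,a), cites(a,j)
round 4: derive deriv(c,c) via R1 from deriv(c,e), cites(e,c)
round 4: derive deriv(c,h) via R1 from deriv(c,e), cites(e,h)
round 4: derive deriv(e,e) via R1 from deriv(e,f), cites(f,e)
round 4: derive deriv(f,f) via R1 from deriv(f,a), cites(a,f)
round 4: derive deriv(f,i) via R1 from deriv(f,a), cites(a,i)
round 4: derive deriv(f,j) via R1 from deriv(f,a), cites(a,j)
round 4: derive deriv(h,c) via R1 from deriv(h,e), cites(e,c)
round 4: derive deriv(h,d) via R1 from deriv(h,e), cites(e,d)
round 4: derive deriv(h,h) via R1 from deriv(h,e), cites(e,h)
round 4: derive deriv(i,c) via R1 from deriv(i,e), cites(e,c)
round 4: derive deriv(i,d) via R1 from deriv(i,e), cites(e,d)
round 4: derive deriv(i,h) via R1 from deriv(i,e), cites(e,h)
round 4: derive deriv(j,e) via R1 from deriv(j,f), cites(f,e)
round 5: derive deriv(j,c) via R1 from deriv(j,e), cites(e,c)
round 5: derive deriv(j,d) via R1 from deriv(j,e), cites(e,d)
round 5: derive deriv(j,h) via R1 from deriv(j,e), cites(e,h)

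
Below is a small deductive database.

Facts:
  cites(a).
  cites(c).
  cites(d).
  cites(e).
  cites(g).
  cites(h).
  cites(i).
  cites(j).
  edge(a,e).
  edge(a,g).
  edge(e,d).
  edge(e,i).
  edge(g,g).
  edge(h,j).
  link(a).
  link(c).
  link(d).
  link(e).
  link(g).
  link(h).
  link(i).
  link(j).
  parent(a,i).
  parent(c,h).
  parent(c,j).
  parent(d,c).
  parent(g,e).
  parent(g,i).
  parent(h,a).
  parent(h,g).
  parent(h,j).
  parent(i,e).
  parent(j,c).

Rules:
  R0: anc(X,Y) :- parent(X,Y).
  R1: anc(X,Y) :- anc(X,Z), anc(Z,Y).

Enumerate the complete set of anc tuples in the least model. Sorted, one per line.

anc(a,e)
anc(a,i)
anc(c,a)
anc(c,c)
anc(c,e)
anc(c,g)
anc(c,h)
anc(c,i)
anc(c,j)
anc(d,a)
anc(d,c)
anc(d,e)
anc(d,g)
anc(d,h)
anc(d,i)
anc(d,j)
anc(g,e)
anc(g,i)
anc(h,a)
anc(h,c)
anc(h,e)
anc(h,g)
anc(h,h)
anc(h,i)
anc(h,j)
anc(i,e)
anc(j,a)
anc(j,c)
anc(j,e)
anc(j,g)
anc(j,h)
anc(j,i)
anc(j,j)

round 1: derive anc(a,i) via R0 from parent(a,i)
round 1: derive anc(c,h) via R0 from parent(c,h)
round 1: derive anc(c,j) via R0 from parent(c,j)
round 1: derive anc(d,c) via R0 from parent(d,c)
round 1: derive anc(g,e) via R0 from parent(g,e)
round 1: derive anc(g,i) via R0 from parent(g,i)
round 1: derive anc(h,a) via R0 from parent(h,a)
round 1: derive anc(h,g) via R0 from parent(h,g)
round 1: derive anc(h,j) via R0 from parent(h,j)
round 1: derive anc(i,e) via R0 from parent(i,e)
round 1: derive anc(j,c) via R0 from parent(j,c)
round 2: derive anc(a,e) via R1 from anc(a,i), anc(i,e)
round 2: derive anc(c,a) via R1 from anc(c,h), anc(h,a)
round 2: derive anc(c,c) via R1 from anc(c,j), anc(j,c)
round 2: derive anc(c,g) via R1 from anc(c,h), anc(h,g)
round 2: derive anc(d,h) via R1 from anc(d,c), anc(c,h)
round 2: derive anc(d,j) via R1 from anc(d,c), anc(c,j)
round 2: derive anc(h,c) via R1 from anc(h,j), anc(j,c)
round 2: derive anc(h,e) via R1 from anc(h,g), anc(g,e)
round 2: derive anc(h,i) via R1 from anc(h,a), anc(a,i)
round 2: derive anc(j,h) via R1 from anc(j,c), anc(c,h)
round 2: derive anc(j,j) via R1 from anc(j,c), anc(c,j)
round 3: derive anc(c,e) via R1 from anc(c,a), anc(a,e)
round 3: derive anc(c,i) via R1 from anc(c,a), anc(a,i)
round 3: derive anc(d,a) via R1 from anc(d,c), anc(c,a)
round 3: derive anc(d,e) via R1 from anc(d,h), anc(h,e)
round 3: derive anc(d,g) via R1 from anc(d,c), anc(c,g)
round 3: derive anc(d,i) via R1 from anc(d,h), anc(h,i)
round 3: derive anc(h,h) via R1 from anc(h,c), anc(c,h)
round 3: derive anc(j,a) via R1 from anc(j,c), anc(c,a)
round 3: derive anc(j,e) via R1 from anc(j,h), anc(h,e)
round 3: derive anc(j,g) via R1 from anc(j,c), anc(c,g)
round 3: derive anc(j,i) via R1 from anc(j,h), anc(h,i)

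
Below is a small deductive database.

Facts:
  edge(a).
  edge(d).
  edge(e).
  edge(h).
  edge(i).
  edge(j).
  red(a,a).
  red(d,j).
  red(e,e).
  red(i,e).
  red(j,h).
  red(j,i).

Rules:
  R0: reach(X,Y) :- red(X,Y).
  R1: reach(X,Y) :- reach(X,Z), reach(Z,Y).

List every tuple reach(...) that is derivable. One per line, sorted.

reach(a,a)
reach(d,e)
reach(d,h)
reach(d,i)
reach(d,j)
reach(e,e)
reach(i,e)
reach(j,e)
reach(j,h)
reach(j,i)

round 1: derive reach(a,a) via R0 from red(a,a)
round 1: derive reach(d,j) via R0 from red(d,j)
round 1: derive reach(e,e) via R0 from red(e,e)
round 1: derive reach(i,e) via R0 from red(i,e)
round 1: derive reach(j,h) via R0 from red(j,h)
round 1: derive reach(j,i) via R0 from red(j,i)
round 2: derive reach(d,h) via R1 from reach(d,j), reach(j,h)
round 2: derive reach(d,i) via R1 from reach(d,j), reach(j,i)
round 2: derive reach(j,e) via R1 from reach(j,i), reach(i,e)
round 3: derive reach(d,e) via R1 from reach(d,i), reach(i,e)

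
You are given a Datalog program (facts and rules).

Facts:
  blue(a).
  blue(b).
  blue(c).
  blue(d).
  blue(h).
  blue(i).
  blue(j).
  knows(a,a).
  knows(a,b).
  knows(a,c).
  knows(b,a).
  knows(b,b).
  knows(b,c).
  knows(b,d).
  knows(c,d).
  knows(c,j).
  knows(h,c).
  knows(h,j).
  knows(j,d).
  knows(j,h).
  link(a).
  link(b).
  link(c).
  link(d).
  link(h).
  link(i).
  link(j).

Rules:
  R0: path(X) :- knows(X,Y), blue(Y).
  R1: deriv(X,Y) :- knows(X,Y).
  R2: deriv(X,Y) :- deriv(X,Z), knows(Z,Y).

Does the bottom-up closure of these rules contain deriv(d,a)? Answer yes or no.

round 1: derive deriv(a,a) via R1 from knows(a,a)
round 1: derive deriv(a,b) via R1 from knows(a,b)
round 1: derive deriv(a,c) via R1 from knows(a,c)
round 1: derive deriv(b,a) via R1 from knows(b,a)
round 1: derive deriv(b,b) via R1 from knows(b,b)
round 1: derive deriv(b,c) via R1 from knows(b,c)
round 1: derive deriv(b,d) via R1 from knows(b,d)
round 1: derive deriv(c,d) via R1 from knows(c,d)
round 1: derive deriv(c,j) via R1 from knows(c,j)
round 1: derive deriv(h,c) via R1 from knows(h,c)
round 1: derive deriv(h,j) via R1 from knows(h,j)
round 1: derive deriv(j,d) via R1 from knows(j,d)
round 1: derive deriv(j,h) via R1 from knows(j,h)
round 2: derive deriv(a,d) via R2 from deriv(a,b), knows(b,d)
round 2: derive deriv(a,j) via R2 from deriv(a,c), knows(c,j)
round 2: derive deriv(b,j) via R2 from deriv(b,c), knows(c,j)
round 2: derive deriv(c,h) via R2 from deriv(c,j), knows(j,h)
round 2: derive deriv(h,d) via R2 from deriv(h,c), knows(c,d)
round 2: derive deriv(h,h) via R2 from deriv(h,j), knows(j,h)
round 2: derive deriv(j,c) via R2 from deriv(j,h), knows(h,c)
round 2: derive deriv(j,j) via R2 from deriv(j,h), knows(h,j)
round 3: derive deriv(a,h) via R2 from deriv(a,j), knows(j,h)
round 3: derive deriv(b,h) via R2 from deriv(b,j), knows(j,h)
round 3: derive deriv(c,c) via R2 from deriv(c,h), knows(h,c)

no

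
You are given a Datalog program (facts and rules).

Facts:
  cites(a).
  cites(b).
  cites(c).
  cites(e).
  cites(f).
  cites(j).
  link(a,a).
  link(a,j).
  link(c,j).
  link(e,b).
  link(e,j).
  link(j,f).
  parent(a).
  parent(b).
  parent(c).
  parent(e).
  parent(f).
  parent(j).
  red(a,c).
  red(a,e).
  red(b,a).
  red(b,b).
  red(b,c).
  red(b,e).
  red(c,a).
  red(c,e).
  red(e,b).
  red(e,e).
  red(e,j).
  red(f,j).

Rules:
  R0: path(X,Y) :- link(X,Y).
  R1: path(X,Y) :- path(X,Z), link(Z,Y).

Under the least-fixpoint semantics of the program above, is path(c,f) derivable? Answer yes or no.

round 1: derive path(a,a) via R0 from link(a,a)
round 1: derive path(a,j) via R0 from link(a,j)
round 1: derive path(c,j) via R0 from link(c,j)
round 1: derive path(e,b) via R0 from link(e,b)
round 1: derive path(e,j) via R0 from link(e,j)
round 1: derive path(j,f) via R0 from link(j,f)
round 2: derive path(a,f) via R1 from path(a,j), link(j,f)
round 2: derive path(c,f) via R1 from path(c,j), link(j,f)
round 2: derive path(e,f) via R1 from path(e,j), link(j,f)

yes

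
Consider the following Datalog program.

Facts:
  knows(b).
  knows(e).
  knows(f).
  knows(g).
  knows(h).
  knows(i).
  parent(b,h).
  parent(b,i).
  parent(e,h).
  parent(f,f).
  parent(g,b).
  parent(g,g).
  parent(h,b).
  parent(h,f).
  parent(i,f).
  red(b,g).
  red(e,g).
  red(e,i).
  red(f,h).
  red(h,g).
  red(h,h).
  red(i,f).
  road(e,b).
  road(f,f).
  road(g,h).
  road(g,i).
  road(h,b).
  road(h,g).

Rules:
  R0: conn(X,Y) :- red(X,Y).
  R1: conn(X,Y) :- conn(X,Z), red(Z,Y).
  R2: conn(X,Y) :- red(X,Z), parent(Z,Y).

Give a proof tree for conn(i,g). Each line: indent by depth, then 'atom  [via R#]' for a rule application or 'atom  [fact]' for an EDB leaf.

round 1: derive conn(b,g) via R0 from red(b,g)
round 1: derive conn(e,g) via R0 from red(e,g)
round 1: derive conn(e,i) via R0 from red(e,i)
round 1: derive conn(f,h) via R0 from red(f,h)
round 1: derive conn(h,g) via R0 from red(h,g)
round 1: derive conn(h,h) via R0 from red(h,h)
round 1: derive conn(i,f) via R0 from red(i,f)
round 1: derive conn(b,b) via R2 from red(b,g), parent(g,b)
round 1: derive conn(e,b) via R2 from red(e,g), parent(g,b)
round 1: derive conn(e,f) via R2 from red(e,i), parent(i,f)
round 1: derive conn(f,b) via R2 from red(f,h), parent(h,b)
round 1: derive conn(f,f) via R2 from red(f,h), parent(h,f)
round 1: derive conn(h,b) via R2 from red(h,g), parent(g,b)
round 1: derive conn(h,f) via R2 from red(h,h), parent(h,f)
round 2: derive conn(e,h) via R1 from conn(e,f), red(f,h)
round 2: derive conn(f,g) via R1 from conn(f,b), red(b,g)
round 2: derive conn(i,h) via R1 from conn(i,f), red(f,h)
round 3: derive conn(i,g) via R1 from conn(i,h), red(h,g)

conn(i,g)  [via R1]
  conn(i,h)  [via R1]
    conn(i,f)  [via R0]
      red(i,f)  [fact]
    red(f,h)  [fact]
  red(h,g)  [fact]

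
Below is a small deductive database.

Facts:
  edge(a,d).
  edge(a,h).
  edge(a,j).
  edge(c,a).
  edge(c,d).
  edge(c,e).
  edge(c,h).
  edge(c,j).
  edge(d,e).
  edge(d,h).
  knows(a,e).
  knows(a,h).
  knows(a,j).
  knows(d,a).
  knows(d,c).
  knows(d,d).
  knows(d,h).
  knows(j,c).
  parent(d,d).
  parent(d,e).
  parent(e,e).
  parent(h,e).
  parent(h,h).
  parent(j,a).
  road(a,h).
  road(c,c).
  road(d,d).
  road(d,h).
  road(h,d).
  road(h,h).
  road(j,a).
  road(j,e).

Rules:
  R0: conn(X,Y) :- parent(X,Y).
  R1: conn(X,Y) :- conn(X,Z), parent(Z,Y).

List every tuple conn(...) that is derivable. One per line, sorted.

round 1: derive conn(d,d) via R0 from parent(d,d)
round 1: derive conn(d,e) via R0 from parent(d,e)
round 1: derive conn(e,e) via R0 from parent(e,e)
round 1: derive conn(h,e) via R0 from parent(h,e)
round 1: derive conn(h,h) via R0 from parent(h,h)
round 1: derive conn(j,a) via R0 from parent(j,a)

conn(d,d)
conn(d,e)
conn(e,e)
conn(h,e)
conn(h,h)
conn(j,a)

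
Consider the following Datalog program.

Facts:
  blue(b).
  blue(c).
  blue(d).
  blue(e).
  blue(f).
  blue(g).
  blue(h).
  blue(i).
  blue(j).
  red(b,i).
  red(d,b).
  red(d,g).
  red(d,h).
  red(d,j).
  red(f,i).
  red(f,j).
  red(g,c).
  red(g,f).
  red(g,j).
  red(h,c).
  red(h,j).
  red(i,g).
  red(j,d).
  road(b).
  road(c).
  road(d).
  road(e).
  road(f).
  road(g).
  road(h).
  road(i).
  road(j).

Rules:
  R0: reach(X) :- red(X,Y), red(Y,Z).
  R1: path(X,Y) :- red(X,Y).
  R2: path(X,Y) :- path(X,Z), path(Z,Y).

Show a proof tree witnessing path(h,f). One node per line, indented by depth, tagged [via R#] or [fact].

path(h,f)  [via R2]
  path(h,d)  [via R2]
    path(h,j)  [via R1]
      red(h,j)  [fact]
    path(j,d)  [via R1]
      red(j,d)  [fact]
  path(d,f)  [via R2]
    path(d,g)  [via R1]
      red(d,g)  [fact]
    path(g,f)  [via R1]
      red(g,f)  [fact]

round 1: derive path(b,i) via R1 from red(b,i)
round 1: derive path(d,b) via R1 from red(d,b)
round 1: derive path(d,g) via R1 from red(d,g)
round 1: derive path(d,h) via R1 from red(d,h)
round 1: derive path(d,j) via R1 from red(d,j)
round 1: derive path(f,i) via R1 from red(f,i)
round 1: derive path(f,j) via R1 from red(f,j)
round 1: derive path(g,c) via R1 from red(g,c)
round 1: derive path(g,f) via R1 from red(g,f)
round 1: derive path(g,j) via R1 from red(g,j)
round 1: derive path(h,c) via R1 from red(h,c)
round 1: derive path(h,j) via R1 from red(h,j)
round 1: derive path(i,g) via R1 from red(i,g)
round 1: derive path(j,d) via R1 from red(j,d)
round 2: derive path(b,g) via R2 from path(b,i), path(i,g)
round 2: derive path(d,c) via R2 from path(d,g), path(g,c)
round 2: derive path(d,d) via R2 from path(d,j), path(j,d)
round 2: derive path(d,f) via R2 from path(d,g), path(g,f)
round 2: derive path(d,i) via R2 from path(d,b), path(b,i)
round 2: derive path(f,d) via R2 from path(f,j), path(j,d)
round 2: derive path(f,g) via R2 from path(f,i), path(i,g)
round 2: derive path(g,d) via R2 from path(g,j), path(j,d)
round 2: derive path(g,i) via R2 from path(g,f), path(f,i)
round 2: derive path(h,d) via R2 from path(h,j), path(j,d)
round 2: derive path(i,c) via R2 from path(i,g), path(g,c)
round 2: derive path(i,f) via R2 from path(i,g), path(g,f)
round 2: derive path(i,j) via R2 from path(i,g), path(g,j)
round 2: derive path(j,b) via R2 from path(j,d), path(d,b)
round 2: derive path(j,g) via R2 from path(j,d), path(d,g)
round 2: derive path(j,h) via R2 from path(j,d), path(d,h)
round 2: derive path(j,j) via R2 from path(j,d), path(d,j)
round 3: derive path(b,c) via R2 from path(b,g), path(g,c)
round 3: derive path(b,d) via R2 from path(b,g), path(g,d)
round 3: derive path(b,f) via R2 from path(b,g), path(g,f)
round 3: derive path(b,j) via R2 from path(b,g), path(g,j)
round 3: derive path(f,b) via R2 from path(f,d), path(d,b)
round 3: derive path(f,c) via R2 from path(f,d), path(d,c)
round 3: derive path(f,f) via R2 from path(f,d), path(d,f)
round 3: derive path(f,h) via R2 from path(f,d), path(d,h)
round 3: derive path(g,b) via R2 from path(g,d), path(d,b)
round 3: derive path(g,g) via R2 from path(g,d), path(d,g)
round 3: derive path(g,h) via R2 from path(g,d), path(d,h)
round 3: derive path(h,b) via R2 from path(h,d), path(d,b)
round 3: derive path(h,f) via R2 from path(h,d), path(d,f)
round 3: derive path(h,g) via R2 from path(h,d), path(d,g)
round 3: derive path(h,h) via R2 from path(h,d), path(d,h)
round 3: derive path(h,i) via R2 from path(h,d), path(d,i)
round 3: derive path(i,b) via R2 from path(i,j), path(j,b)
round 3: derive path(i,d) via R2 from path(i,f), path(f,d)
round 3: derive path(i,h) via R2 from path(i,j), path(j,h)
round 3: derive path(i,i) via R2 from path(i,f), path(f,i)
round 3: derive path(j,c) via R2 from path(j,d), path(d,c)
round 3: derive path(j,f) via R2 from path(j,d), path(d,f)
round 3: derive path(j,i) via R2 from path(j,b), path(b,i)
round 4: derive path(b,b) via R2 from path(b,d), path(d,b)
round 4: derive path(b,h) via R2 from path(b,d), path(d,h)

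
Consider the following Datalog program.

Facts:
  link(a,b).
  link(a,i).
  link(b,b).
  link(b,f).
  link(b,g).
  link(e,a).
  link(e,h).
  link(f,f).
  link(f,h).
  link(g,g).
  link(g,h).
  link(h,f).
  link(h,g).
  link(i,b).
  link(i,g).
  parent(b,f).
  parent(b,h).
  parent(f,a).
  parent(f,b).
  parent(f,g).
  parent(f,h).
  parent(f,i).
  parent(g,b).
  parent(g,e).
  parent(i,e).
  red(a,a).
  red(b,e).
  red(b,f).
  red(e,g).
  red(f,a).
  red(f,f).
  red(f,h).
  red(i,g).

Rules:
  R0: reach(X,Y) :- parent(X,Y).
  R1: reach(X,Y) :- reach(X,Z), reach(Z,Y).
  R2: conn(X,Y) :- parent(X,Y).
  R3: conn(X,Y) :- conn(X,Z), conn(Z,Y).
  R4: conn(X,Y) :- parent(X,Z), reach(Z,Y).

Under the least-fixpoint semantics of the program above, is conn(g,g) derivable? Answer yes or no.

round 1: derive reach(b,f) via R0 from parent(b,f)
round 1: derive reach(b,h) via R0 from parent(b,h)
round 1: derive reach(f,a) via R0 from parent(f,a)
round 1: derive reach(f,b) via R0 from parent(f,b)
round 1: derive reach(f,g) via R0 from parent(f,g)
round 1: derive reach(f,h) via R0 from parent(f,h)
round 1: derive reach(f,i) via R0 from parent(f,i)
round 1: derive reach(g,b) via R0 from parent(g,b)
round 1: derive reach(g,e) via R0 from parent(g,e)
round 1: derive reach(i,e) via R0 from parent(i,e)
round 1: derive conn(b,f) via R2 from parent(b,f)
round 1: derive conn(b,h) via R2 from parent(b,h)
round 1: derive conn(f,a) via R2 from parent(f,a)
round 1: derive conn(f,b) via R2 from parent(f,b)
round 1: derive conn(f,g) via R2 from parent(f,g)
round 1: derive conn(f,h) via R2 from parent(f,h)
round 1: derive conn(f,i) via R2 from parent(f,i)
round 1: derive conn(g,b) via R2 from parent(g,b)
round 1: derive conn(g,e) via R2 from parent(g,e)
round 1: derive conn(i,e) via R2 from parent(i,e)
round 2: derive reach(b,a) via R1 from reach(b,f), reach(f,a)
round 2: derive reach(b,b) via R1 from reach(b,f), reach(f,b)
round 2: derive reach(b,g) via R1 from reach(b,f), reach(f,g)
round 2: derive reach(b,i) via R1 from reach(b,f), reach(f,i)
round 2: derive reach(f,e) via R1 from reach(f,g), reach(g,e)
round 2: derive reach(f,f) via R1 from reach(f,b), reach(b,f)
round 2: derive reach(g,f) via R1 from reach(g,b), reach(b,f)
round 2: derive reach(g,h) via R1 from reach(g,b), reach(b,h)
round 2: derive conn(b,a) via R3 from conn(b,f), conn(f,a)
round 2: derive conn(b,b) via R3 from conn(b,f), conn(f,b)
round 2: derive conn(b,g) via R3 from conn(b,f), conn(f,g)
round 2: derive conn(b,i) via R3 from conn(b,f), conn(f,i)
round 2: derive conn(f,e) via R3 from conn(f,g), conn(g,e)
round 2: derive conn(f,f) via R3 from conn(f,b), conn(b,f)
round 2: derive conn(g,f) via R3 from conn(g,b), conn(b,f)
round 2: derive conn(g,h) via R3 from conn(g,b), conn(b,h)
round 3: derive reach(b,e) via R1 from reach(b,f), reach(f,e)
round 3: derive reach(g,a) via R1 from reach(g,b), reach(b,a)
round 3: derive reach(g,g) via R1 from reach(g,b), reach(b,g)
round 3: derive reach(g,i) via R1 from reach(g,b), reach(b,i)
round 3: derive conn(b,e) via R3 from conn(b,f), conn(f,e)
round 3: derive conn(g,a) via R3 from conn(g,b), conn(b,a)
round 3: derive conn(g,g) via R3 from conn(g,b), conn(b,g)
round 3: derive conn(g,i) via R3 from conn(g,b), conn(b,i)

yes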